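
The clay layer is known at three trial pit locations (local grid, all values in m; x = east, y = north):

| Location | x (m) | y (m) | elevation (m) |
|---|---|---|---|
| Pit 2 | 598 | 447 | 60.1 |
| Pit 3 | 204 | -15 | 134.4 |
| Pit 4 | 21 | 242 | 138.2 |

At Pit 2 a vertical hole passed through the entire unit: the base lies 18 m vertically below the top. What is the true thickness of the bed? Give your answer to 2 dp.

Let the plane be z = a·x + b·y + c.
Pit 3−Pit 2: −394a − 462b = 74.3;  Pit 4−Pit 2: −577a − 205b = 78.1.
Solving gives a = −0.11222, b = −0.06512.
|∇z| = √(a²+b²) = 0.12975, so dip δ = arctan(0.12975) = 7.39°.
True thickness = vertical thickness × cos δ = 18 × cos 7.39° = 17.85 m.

17.85 m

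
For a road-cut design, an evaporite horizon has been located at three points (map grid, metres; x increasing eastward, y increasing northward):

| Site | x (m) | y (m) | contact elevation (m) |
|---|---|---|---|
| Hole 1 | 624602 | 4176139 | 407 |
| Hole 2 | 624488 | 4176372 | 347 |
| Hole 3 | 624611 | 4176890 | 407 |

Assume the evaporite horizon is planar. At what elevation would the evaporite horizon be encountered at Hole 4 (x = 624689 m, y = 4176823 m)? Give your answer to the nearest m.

Two edge vectors: Hole 1→Hole 2 = (-114, 233, -60), Hole 1→Hole 3 = (9, 751, 0).
Normal n = (Hole 1→Hole 2) × (Hole 1→Hole 3) = (45060, -540, -87711).
So ∂z/∂x = −n_x/n_z = 0.51373260 and ∂z/∂y = −n_y/n_z = −0.00615658.
Intercept c from Hole 1: 407 − 320878.41 + 25710.74 = −294760.66.
At (624689, 4176823): z = 320923.1 − 25715.0 − 294760.66 = 447.5 m.

447 m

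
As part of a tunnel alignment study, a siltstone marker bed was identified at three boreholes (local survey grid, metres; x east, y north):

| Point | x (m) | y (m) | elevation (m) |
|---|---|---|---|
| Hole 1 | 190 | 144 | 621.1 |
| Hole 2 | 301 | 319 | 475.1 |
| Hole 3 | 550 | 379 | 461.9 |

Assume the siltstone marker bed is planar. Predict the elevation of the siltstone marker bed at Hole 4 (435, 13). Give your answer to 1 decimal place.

Two edge vectors: Hole 1→Hole 2 = (111, 175, -146), Hole 1→Hole 3 = (360, 235, -159.2).
Normal n = (Hole 1→Hole 2) × (Hole 1→Hole 3) = (6450, -34888.8, -36915).
So ∂z/∂x = −n_x/n_z = 0.17473 and ∂z/∂y = −n_y/n_z = −0.94511.
Intercept c from Hole 1: 621.1 − 33.20 + 136.10 = 724.00.
At (435, 13): z = 76.0 − 12.3 + 724.00 = 787.7 m.

787.7 m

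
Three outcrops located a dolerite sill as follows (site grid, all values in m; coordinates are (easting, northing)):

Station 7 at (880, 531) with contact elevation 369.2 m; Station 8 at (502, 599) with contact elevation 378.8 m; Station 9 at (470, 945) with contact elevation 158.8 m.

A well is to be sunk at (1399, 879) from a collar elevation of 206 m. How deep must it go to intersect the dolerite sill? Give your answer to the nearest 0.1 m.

Two edge vectors: Station 7→Station 8 = (-378, 68, 9.6), Station 7→Station 9 = (-410, 414, -210.4).
Normal n = (Station 7→Station 8) × (Station 7→Station 9) = (-18281.6, -83467.2, -128612).
So ∂z/∂E = −n_x/n_z = −0.142145 and ∂z/∂N = −n_y/n_z = −0.648985.
Intercept c from Station 7: 369.2 + 125.09 + 344.61 = 838.90.
At (1399, 879): z_contact = −198.86 − 570.46 + 838.90 = 69.58 m.
Depth below ground = 206 − 69.58 = 136.4 m.

136.4 m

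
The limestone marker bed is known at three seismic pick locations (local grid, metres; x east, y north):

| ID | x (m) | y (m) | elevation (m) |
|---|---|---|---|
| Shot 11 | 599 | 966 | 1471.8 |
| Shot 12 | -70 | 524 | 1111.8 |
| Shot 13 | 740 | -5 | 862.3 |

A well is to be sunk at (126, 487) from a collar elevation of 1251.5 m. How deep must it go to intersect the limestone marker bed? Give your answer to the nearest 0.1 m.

Two edge vectors: Shot 11→Shot 12 = (-669, -442, -360), Shot 11→Shot 13 = (141, -971, -609.5).
Normal n = (Shot 11→Shot 12) × (Shot 11→Shot 13) = (-80161, -458515.5, 711921).
So ∂z/∂x = −n_x/n_z = 0.11260 and ∂z/∂y = −n_y/n_z = 0.64405.
Intercept c from Shot 11: 1471.8 − 67.45 − 622.16 = 782.20.
At (126, 487): z_contact = 14.19 + 313.65 + 782.20 = 1110.04 m.
Depth below ground = 1251.5 − 1110.04 = 141.5 m.

141.5 m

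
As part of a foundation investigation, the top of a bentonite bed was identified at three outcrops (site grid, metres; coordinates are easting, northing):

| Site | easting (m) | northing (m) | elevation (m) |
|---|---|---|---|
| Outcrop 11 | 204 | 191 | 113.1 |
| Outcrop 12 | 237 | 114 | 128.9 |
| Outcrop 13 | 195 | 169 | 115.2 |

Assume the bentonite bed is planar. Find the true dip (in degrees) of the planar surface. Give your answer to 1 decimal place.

11.2°

Let the plane be z = a·easting + b·northing + c.
Outcrop 12−Outcrop 11: 33a − 77b = 15.8;  Outcrop 13−Outcrop 11: −9a − 22b = 2.1.
Solving gives a = 0.13101, b = −0.14905.
Gradient magnitude |∇z| = √(a² + b²) = √(0.01716 + 0.02222) = 0.19844.
True dip = arctan(0.19844) = 11.2°, dipping toward NW (azimuth ≈ 319°).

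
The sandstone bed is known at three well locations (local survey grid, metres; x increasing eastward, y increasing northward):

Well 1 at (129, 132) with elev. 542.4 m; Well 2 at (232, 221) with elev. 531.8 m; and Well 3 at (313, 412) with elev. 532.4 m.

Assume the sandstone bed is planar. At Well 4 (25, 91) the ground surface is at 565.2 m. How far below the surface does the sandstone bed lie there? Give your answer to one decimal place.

Two edge vectors: Well 1→Well 2 = (103, 89, -10.6), Well 1→Well 3 = (184, 280, -10).
Normal n = (Well 1→Well 2) × (Well 1→Well 3) = (2078, -920.4, 12464).
So ∂z/∂x = −n_x/n_z = −0.16672 and ∂z/∂y = −n_y/n_z = 0.07384.
Intercept c from Well 1: 542.4 + 21.51 − 9.75 = 554.16.
At (25, 91): z_contact = −4.17 + 6.72 + 554.16 = 556.71 m.
Depth below ground = 565.2 − 556.71 = 8.5 m.

8.5 m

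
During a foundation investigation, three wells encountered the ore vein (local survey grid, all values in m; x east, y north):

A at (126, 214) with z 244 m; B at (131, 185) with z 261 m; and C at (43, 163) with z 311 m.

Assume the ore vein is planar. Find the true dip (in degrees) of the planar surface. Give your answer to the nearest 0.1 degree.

37.6°

Let the plane be z = a·x + b·y + c.
B−A: 5a − 29b = 17;  C−A: −83a − 51b = 67.
Solving gives a = −0.40421, b = −0.65590.
Gradient magnitude |∇z| = √(a² + b²) = √(0.16338 + 0.43020) = 0.77045.
True dip = arctan(0.77045) = 37.6°, dipping toward NNE (azimuth ≈ 032°).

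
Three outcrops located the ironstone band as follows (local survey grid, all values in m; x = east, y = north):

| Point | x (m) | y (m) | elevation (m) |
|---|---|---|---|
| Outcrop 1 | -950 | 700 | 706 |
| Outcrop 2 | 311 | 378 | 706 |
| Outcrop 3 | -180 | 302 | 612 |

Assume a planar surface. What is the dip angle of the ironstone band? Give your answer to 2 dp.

Let the plane be z = a·x + b·y + c.
Outcrop 2−Outcrop 1: 1261a − 322b = 0;  Outcrop 3−Outcrop 1: 770a − 398b = −94.
Solving gives a = 0.11919, b = 0.46678.
Gradient magnitude |∇z| = √(a² + b²) = √(0.01421 + 0.21789) = 0.48176.
True dip = arctan(0.48176) = 25.72°, dipping toward SSW (azimuth ≈ 194°).

25.72°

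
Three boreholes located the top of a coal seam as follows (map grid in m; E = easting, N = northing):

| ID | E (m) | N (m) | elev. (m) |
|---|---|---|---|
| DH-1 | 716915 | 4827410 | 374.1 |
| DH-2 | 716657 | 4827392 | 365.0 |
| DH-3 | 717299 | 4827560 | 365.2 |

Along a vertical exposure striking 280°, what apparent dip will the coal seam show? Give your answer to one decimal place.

4.5°

Let the plane be z = a·E + b·N + c.
DH-2−DH-1: −258a − 18b = −9.1;  DH-3−DH-1: 384a + 150b = −8.9.
Solving gives a = 0.04798, b = −0.18216.
Unit vector along 280° is (sin 280°, cos 280°) = (-0.9848, 0.1736).
Slope in that direction = a·(-0.9848) + b·(0.1736) = −0.07888.
Apparent dip = arctan|0.07888| = 4.5° (true dip is 10.7°, so apparent ≤ true as expected).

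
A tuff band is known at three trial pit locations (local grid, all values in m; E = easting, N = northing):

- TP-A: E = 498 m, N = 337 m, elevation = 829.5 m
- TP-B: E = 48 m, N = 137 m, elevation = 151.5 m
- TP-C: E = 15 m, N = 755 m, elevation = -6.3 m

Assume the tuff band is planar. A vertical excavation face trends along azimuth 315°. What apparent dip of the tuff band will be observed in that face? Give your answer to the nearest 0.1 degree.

51.1°

Let the plane be z = a·E + b·N + c.
TP-B−TP-A: −450a − 200b = −678;  TP-C−TP-A: −483a + 418b = −835.8.
Solving gives a = 1.58259, b = −0.17083.
Unit vector along 315° is (sin 315°, cos 315°) = (-0.7071, 0.7071).
Slope in that direction = a·(-0.7071) + b·(0.7071) = −1.23986.
Apparent dip = arctan|1.23986| = 51.1° (true dip is 57.9°, so apparent ≤ true as expected).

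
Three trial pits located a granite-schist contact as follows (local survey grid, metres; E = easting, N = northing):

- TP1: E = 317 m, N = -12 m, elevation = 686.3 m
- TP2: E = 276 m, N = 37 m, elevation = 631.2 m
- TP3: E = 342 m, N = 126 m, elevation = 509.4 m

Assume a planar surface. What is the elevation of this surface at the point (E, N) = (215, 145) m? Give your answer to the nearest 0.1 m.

Two edge vectors: TP1→TP2 = (-41, 49, -55.1), TP1→TP3 = (25, 138, -176.9).
Normal n = (TP1→TP2) × (TP1→TP3) = (-1064.3, -8630.4, -6883).
So ∂z/∂E = −n_x/n_z = −0.15463 and ∂z/∂N = −n_y/n_z = −1.25387.
Intercept c from TP1: 686.3 + 49.02 − 15.05 = 720.27.
At (215, 145): z = −33.2 − 181.8 + 720.27 = 505.2 m.

505.2 m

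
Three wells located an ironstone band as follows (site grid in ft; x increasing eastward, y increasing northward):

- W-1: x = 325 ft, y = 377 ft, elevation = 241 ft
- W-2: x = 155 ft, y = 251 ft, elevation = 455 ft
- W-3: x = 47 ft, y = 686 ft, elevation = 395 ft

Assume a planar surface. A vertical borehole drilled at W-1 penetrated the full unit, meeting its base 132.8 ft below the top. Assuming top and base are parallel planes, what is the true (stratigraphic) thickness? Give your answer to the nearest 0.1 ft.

91.7 ft

Two edge vectors: W-1→W-2 = (-170, -126, 214), W-1→W-3 = (-278, 309, 154).
Normal n = (W-1→W-2) × (W-1→W-3) = (-85530, -33312, -87558).
So ∂z/∂x = −n_x/n_z = −0.97684 and ∂z/∂y = −n_y/n_z = −0.38046.
|∇z| = √(a²+b²) = 1.04831, so dip δ = arctan(1.04831) = 46.35°.
True thickness = vertical thickness × cos δ = 132.8 × cos 46.35° = 91.7 ft.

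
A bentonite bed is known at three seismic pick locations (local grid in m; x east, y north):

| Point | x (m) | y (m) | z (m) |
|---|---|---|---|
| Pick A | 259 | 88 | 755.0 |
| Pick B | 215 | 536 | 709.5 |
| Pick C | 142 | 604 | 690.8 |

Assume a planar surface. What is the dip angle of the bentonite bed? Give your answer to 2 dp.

11.13°

Let the plane be z = a·x + b·y + c.
Pick B−Pick A: −44a + 448b = −45.5;  Pick C−Pick A: −117a + 516b = −64.2.
Solving gives a = 0.17783, b = −0.08410.
Gradient magnitude |∇z| = √(a² + b²) = √(0.03162 + 0.00707) = 0.19671.
True dip = arctan(0.19671) = 11.13°, dipping toward WNW (azimuth ≈ 295°).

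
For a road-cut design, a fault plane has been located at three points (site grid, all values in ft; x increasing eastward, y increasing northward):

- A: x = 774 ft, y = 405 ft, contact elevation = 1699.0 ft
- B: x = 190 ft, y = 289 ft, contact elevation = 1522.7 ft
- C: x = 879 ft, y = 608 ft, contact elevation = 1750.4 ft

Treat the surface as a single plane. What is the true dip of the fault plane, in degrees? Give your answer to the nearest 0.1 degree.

16.7°

Two edge vectors: A→B = (-584, -116, -176.3), A→C = (105, 203, 51.4).
Normal n = (A→B) × (A→C) = (29826.5, 11506.1, -106372).
So ∂z/∂x = −n_x/n_z = 0.28040 and ∂z/∂y = −n_y/n_z = 0.10817.
Gradient magnitude |∇z| = √(a² + b²) = √(0.07862 + 0.01170) = 0.30054.
True dip = arctan(0.30054) = 16.7°, dipping toward WSW (azimuth ≈ 249°).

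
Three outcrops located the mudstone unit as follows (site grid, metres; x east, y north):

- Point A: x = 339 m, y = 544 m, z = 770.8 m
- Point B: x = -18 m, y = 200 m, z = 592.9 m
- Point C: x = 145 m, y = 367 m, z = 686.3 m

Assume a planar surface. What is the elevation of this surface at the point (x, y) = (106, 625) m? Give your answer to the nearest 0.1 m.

Let the plane be z = a·x + b·y + c.
Point B−Point A: −357a − 344b = −177.9;  Point C−Point A: −194a − 177b = −84.5.
Solving gives a = −0.68235, b = 1.22529.
Then c = 770.8 − a·339 − b·544 = 335.56.
At (106, 625): z = −72.3 + 765.8 + 335.56 = 1029.0 m.

1029.0 m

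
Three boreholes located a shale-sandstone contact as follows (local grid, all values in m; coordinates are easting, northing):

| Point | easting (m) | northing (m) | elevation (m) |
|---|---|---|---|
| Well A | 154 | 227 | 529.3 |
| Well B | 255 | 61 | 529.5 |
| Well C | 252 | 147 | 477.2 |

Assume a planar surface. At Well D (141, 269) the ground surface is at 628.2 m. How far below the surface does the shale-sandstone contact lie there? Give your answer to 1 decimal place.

112.2 m

Let the plane be z = a·easting + b·northing + c.
Well B−Well A: 101a − 166b = 0.2;  Well C−Well A: 98a − 80b = −52.1.
Solving gives a = −1.05821, b = −0.64505.
Then c = 529.3 − a·154 − b·227 = 838.69.
At (141, 269): z_contact = −149.21 − 173.52 + 838.69 = 515.96 m.
Depth below ground = 628.2 − 515.96 = 112.2 m.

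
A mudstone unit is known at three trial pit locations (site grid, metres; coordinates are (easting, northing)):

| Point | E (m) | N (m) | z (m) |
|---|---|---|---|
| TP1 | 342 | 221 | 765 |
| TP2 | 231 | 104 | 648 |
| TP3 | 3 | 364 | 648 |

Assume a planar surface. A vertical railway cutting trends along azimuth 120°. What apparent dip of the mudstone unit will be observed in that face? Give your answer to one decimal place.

Let the plane be z = a·E + b·N + c.
TP2−TP1: −111a − 117b = −117;  TP3−TP1: −339a + 143b = −117.
Solving gives a = 0.54775, b = 0.48034.
Unit vector along 120° is (sin 120°, cos 120°) = (0.8660, -0.5000).
Slope in that direction = a·(0.8660) + b·(-0.5000) = 0.23420.
Apparent dip = arctan|0.23420| = 13.2° (true dip is 36.1°, so apparent ≤ true as expected).

13.2°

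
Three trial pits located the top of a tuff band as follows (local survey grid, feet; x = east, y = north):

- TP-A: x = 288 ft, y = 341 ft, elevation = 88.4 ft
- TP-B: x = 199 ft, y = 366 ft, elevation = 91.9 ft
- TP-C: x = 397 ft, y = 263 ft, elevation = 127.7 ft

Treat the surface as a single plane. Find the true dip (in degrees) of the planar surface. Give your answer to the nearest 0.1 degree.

44.0°

Two edge vectors: TP-A→TP-B = (-89, 25, 3.5), TP-A→TP-C = (109, -78, 39.3).
Normal n = (TP-A→TP-B) × (TP-A→TP-C) = (1255.5, 3879.2, 4217).
So ∂z/∂x = −n_x/n_z = −0.29772 and ∂z/∂y = −n_y/n_z = −0.91990.
Gradient magnitude |∇z| = √(a² + b²) = √(0.08864 + 0.84621) = 0.96688.
True dip = arctan(0.96688) = 44.0°, dipping toward NNE (azimuth ≈ 018°).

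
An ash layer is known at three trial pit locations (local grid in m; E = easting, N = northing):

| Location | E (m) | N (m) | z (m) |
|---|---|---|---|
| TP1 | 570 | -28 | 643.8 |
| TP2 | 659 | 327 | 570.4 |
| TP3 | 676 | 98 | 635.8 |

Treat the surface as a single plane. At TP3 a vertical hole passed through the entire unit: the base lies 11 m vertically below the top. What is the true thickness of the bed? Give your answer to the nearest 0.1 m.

10.3 m

Two edge vectors: TP1→TP2 = (89, 355, -73.4), TP1→TP3 = (106, 126, -8).
Normal n = (TP1→TP2) × (TP1→TP3) = (6408.4, -7068.4, -26416).
So ∂z/∂E = −n_x/n_z = 0.24260 and ∂z/∂N = −n_y/n_z = −0.26758.
|∇z| = √(a²+b²) = 0.36118, so dip δ = arctan(0.36118) = 19.86°.
True thickness = vertical thickness × cos δ = 11 × cos 19.86° = 10.3 m.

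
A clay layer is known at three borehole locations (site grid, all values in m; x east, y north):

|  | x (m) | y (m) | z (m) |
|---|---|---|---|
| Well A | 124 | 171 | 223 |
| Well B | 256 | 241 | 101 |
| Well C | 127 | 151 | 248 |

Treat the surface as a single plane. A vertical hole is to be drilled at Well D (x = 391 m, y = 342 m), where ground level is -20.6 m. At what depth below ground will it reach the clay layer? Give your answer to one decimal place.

41.0 m

Let the plane be z = a·x + b·y + c.
Well B−Well A: 132a + 70b = −122;  Well C−Well A: 3a − 20b = 25.
Solving gives a = −0.24211, b = −1.28632.
Then c = 223 − a·124 − b·171 = 472.98.
At (391, 342): z_contact = −94.66 − 439.92 + 472.98 = -61.60 m.
Depth below ground = -20.6 − (-61.60) = 41.0 m.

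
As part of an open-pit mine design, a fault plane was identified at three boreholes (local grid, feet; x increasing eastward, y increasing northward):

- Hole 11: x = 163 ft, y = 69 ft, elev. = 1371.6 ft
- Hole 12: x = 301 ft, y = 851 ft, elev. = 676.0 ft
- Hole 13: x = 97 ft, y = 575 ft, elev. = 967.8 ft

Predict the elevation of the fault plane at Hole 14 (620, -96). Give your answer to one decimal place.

1373.5 ft

Two edge vectors: Hole 11→Hole 12 = (138, 782, -695.6), Hole 11→Hole 13 = (-66, 506, -403.8).
Normal n = (Hole 11→Hole 12) × (Hole 11→Hole 13) = (36202, 101634, 121440).
So ∂z/∂x = −n_x/n_z = −0.29811 and ∂z/∂y = −n_y/n_z = −0.83691.
Intercept c from Hole 11: 1371.6 + 48.59 + 57.75 = 1477.94.
At (620, -96): z = −184.8 + 80.3 + 1477.94 = 1373.5 ft.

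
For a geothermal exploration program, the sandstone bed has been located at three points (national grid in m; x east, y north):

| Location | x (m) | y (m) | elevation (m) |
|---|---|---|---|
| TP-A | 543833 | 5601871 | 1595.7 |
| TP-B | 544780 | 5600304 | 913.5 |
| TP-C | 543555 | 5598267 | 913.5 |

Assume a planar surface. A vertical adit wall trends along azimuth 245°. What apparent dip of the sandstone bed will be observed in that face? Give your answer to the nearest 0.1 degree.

Let the plane be z = a·x + b·y + c.
TP-B−TP-A: 947a − 1567b = −682.2;  TP-C−TP-A: −278a − 3604b = −682.2.
Solving gives a = −0.36108, b = 0.21714.
Unit vector along 245° is (sin 245°, cos 245°) = (-0.9063, -0.4226).
Slope in that direction = a·(-0.9063) + b·(-0.4226) = 0.23548.
Apparent dip = arctan|0.23548| = 13.3° (true dip is 22.8°, so apparent ≤ true as expected).

13.3°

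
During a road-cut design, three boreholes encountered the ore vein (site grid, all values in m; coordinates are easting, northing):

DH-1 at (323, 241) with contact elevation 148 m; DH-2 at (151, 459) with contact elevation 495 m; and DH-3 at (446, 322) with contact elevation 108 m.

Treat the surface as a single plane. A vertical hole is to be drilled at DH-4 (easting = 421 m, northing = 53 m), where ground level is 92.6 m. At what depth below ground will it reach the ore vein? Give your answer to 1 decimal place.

Let the plane be z = a·easting + b·northing + c.
DH-2−DH-1: −172a + 218b = 347;  DH-3−DH-1: 123a + 81b = −40.
Solving gives a = −0.90382, b = 0.87864.
Then c = 148 − a·323 − b·241 = 228.18.
At (421, 53): z_contact = −380.51 + 46.57 + 228.18 = -105.76 m.
Depth below ground = 92.6 − (-105.76) = 198.4 m.

198.4 m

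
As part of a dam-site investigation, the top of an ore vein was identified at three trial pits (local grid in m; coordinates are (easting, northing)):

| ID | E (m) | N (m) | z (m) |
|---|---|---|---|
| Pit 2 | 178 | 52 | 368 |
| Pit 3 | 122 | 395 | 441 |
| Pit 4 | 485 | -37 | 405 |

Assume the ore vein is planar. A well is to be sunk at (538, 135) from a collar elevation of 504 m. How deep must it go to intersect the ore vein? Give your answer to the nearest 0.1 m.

Two edge vectors: Pit 2→Pit 3 = (-56, 343, 73), Pit 2→Pit 4 = (307, -89, 37).
Normal n = (Pit 2→Pit 3) × (Pit 2→Pit 4) = (19188, 24483, -100317).
So ∂z/∂E = −n_x/n_z = 0.19127 and ∂z/∂N = −n_y/n_z = 0.24406.
Intercept c from Pit 2: 368 − 34.05 − 12.69 = 321.26.
At (538, 135): z_contact = 102.91 + 32.95 + 321.26 = 457.12 m.
Depth below ground = 504 − 457.12 = 46.9 m.

46.9 m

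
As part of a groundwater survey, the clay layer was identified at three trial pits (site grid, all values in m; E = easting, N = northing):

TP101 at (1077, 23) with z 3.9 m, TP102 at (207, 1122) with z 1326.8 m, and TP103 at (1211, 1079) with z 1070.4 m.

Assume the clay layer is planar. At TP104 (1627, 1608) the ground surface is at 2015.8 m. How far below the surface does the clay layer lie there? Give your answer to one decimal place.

Two edge vectors: TP101→TP102 = (-870, 1099, 1322.9), TP101→TP103 = (134, 1056, 1066.5).
Normal n = (TP101→TP102) × (TP101→TP103) = (-224898.9, 1105123.6, -1065986).
So ∂z/∂E = −n_x/n_z = −0.210977 and ∂z/∂N = −n_y/n_z = 1.036715.
Intercept c from TP101: 3.9 + 227.22 − 23.84 = 207.28.
At (1627, 1608): z_contact = −343.26 + 1667.04 + 207.28 = 1531.06 m.
Depth below ground = 2015.8 − 1531.06 = 484.7 m.

484.7 m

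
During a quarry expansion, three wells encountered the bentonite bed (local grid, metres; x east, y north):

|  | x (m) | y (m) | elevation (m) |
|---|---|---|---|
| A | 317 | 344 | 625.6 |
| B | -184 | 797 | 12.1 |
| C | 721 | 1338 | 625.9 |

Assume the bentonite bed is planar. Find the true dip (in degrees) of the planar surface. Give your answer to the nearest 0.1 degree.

Let the plane be z = a·x + b·y + c.
B−A: −501a + 453b = −613.5;  C−A: 404a + 994b = 0.3.
Solving gives a = 0.89567, b = −0.36373.
Gradient magnitude |∇z| = √(a² + b²) = √(0.80222 + 0.13230) = 0.96671.
True dip = arctan(0.96671) = 44.0°, dipping toward WNW (azimuth ≈ 292°).

44.0°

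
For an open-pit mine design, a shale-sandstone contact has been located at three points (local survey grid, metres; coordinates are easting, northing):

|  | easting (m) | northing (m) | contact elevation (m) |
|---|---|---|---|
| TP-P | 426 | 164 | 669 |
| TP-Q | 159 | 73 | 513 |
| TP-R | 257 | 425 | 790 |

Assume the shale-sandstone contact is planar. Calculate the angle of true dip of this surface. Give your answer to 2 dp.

Two edge vectors: TP-P→TP-Q = (-267, -91, -156), TP-P→TP-R = (-169, 261, 121).
Normal n = (TP-P→TP-Q) × (TP-P→TP-R) = (29705, 58671, -85066).
So ∂z/∂easting = −n_x/n_z = 0.34920 and ∂z/∂northing = −n_y/n_z = 0.68971.
Gradient magnitude |∇z| = √(a² + b²) = √(0.12194 + 0.47570) = 0.77307.
True dip = arctan(0.77307) = 37.71°, dipping toward SSW (azimuth ≈ 207°).

37.71°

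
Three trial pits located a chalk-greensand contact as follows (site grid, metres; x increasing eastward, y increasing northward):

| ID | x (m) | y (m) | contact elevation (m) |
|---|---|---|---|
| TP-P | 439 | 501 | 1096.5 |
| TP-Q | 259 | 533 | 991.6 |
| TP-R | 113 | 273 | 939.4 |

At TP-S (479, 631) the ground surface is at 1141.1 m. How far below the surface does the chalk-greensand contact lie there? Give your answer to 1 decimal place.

37.1 m

Let the plane be z = a·x + b·y + c.
TP-Q−TP-P: −180a + 32b = −104.9;  TP-R−TP-P: −326a − 228b = −157.1.
Solving gives a = 0.56233, b = −0.11500.
Then c = 1096.5 − a·439 − b·501 = 907.25.
At (479, 631): z_contact = 269.36 − 72.57 + 907.25 = 1104.04 m.
Depth below ground = 1141.1 − 1104.04 = 37.1 m.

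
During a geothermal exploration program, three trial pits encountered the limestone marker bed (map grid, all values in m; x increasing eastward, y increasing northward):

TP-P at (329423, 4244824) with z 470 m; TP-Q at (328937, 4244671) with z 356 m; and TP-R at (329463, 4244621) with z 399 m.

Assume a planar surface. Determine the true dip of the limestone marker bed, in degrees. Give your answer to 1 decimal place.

21.3°

Two edge vectors: TP-P→TP-Q = (-486, -153, -114), TP-P→TP-R = (40, -203, -71).
Normal n = (TP-P→TP-Q) × (TP-P→TP-R) = (-12279, -39066, 104778).
So ∂z/∂x = −n_x/n_z = 0.11719 and ∂z/∂y = −n_y/n_z = 0.37285.
Gradient magnitude |∇z| = √(a² + b²) = √(0.01373 + 0.13901) = 0.39083.
True dip = arctan(0.39083) = 21.3°, dipping toward SSW (azimuth ≈ 197°).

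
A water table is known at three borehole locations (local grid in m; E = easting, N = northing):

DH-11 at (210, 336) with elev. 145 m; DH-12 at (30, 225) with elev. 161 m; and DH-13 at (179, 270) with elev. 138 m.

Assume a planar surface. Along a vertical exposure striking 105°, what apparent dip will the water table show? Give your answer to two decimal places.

Let the plane be z = a·E + b·N + c.
DH-12−DH-11: −180a − 111b = 16;  DH-13−DH-11: −31a − 66b = −7.
Solving gives a = −0.21721, b = 0.20808.
Unit vector along 105° is (sin 105°, cos 105°) = (0.9659, -0.2588).
Slope in that direction = a·(0.9659) + b·(-0.2588) = −0.26366.
Apparent dip = arctan|0.26366| = 14.77° (true dip is 16.7°, so apparent ≤ true as expected).

14.77°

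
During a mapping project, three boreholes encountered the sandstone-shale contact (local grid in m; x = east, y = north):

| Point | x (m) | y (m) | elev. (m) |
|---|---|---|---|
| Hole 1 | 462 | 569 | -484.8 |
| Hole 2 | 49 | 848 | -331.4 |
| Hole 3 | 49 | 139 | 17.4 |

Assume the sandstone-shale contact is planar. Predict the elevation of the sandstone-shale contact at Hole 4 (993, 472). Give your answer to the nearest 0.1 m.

Let the plane be z = a·x + b·y + c.
Hole 2−Hole 1: −413a + 279b = 153.4;  Hole 3−Hole 1: −413a − 430b = 502.2.
Solving gives a = −0.70377, b = −0.49196.
Then c = -484.8 − a·462 − b·569 = 120.27.
At (993, 472): z = −698.8 − 232.2 + 120.27 = -810.8 m.

-810.8 m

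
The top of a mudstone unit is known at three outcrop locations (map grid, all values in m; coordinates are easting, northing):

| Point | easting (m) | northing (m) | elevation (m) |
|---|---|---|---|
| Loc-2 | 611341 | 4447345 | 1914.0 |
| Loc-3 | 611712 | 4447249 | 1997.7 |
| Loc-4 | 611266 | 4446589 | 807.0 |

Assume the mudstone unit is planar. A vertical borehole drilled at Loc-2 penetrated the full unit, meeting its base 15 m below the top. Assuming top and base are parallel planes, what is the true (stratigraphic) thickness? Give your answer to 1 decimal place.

8.2 m

Let the plane be z = a·easting + b·northing + c.
Loc-3−Loc-2: 371a − 96b = 83.7;  Loc-4−Loc-2: −75a − 756b = −1107.
Solving gives a = 0.58938, b = 1.40582.
|∇z| = √(a²+b²) = 1.52436, so dip δ = arctan(1.52436) = 56.73°.
True thickness = vertical thickness × cos δ = 15 × cos 56.73° = 8.2 m.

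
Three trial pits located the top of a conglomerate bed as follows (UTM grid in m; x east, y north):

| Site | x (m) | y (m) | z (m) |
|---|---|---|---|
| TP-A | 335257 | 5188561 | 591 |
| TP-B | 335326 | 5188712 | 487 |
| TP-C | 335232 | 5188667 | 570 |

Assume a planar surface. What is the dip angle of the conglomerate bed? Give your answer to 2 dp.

Let the plane be z = a·x + b·y + c.
TP-B−TP-A: 69a + 151b = −104;  TP-C−TP-A: −25a + 106b = −21.
Solving gives a = −0.70818, b = −0.36514.
Gradient magnitude |∇z| = √(a² + b²) = √(0.50152 + 0.13332) = 0.79677.
True dip = arctan(0.79677) = 38.55°, dipping toward ENE (azimuth ≈ 063°).

38.55°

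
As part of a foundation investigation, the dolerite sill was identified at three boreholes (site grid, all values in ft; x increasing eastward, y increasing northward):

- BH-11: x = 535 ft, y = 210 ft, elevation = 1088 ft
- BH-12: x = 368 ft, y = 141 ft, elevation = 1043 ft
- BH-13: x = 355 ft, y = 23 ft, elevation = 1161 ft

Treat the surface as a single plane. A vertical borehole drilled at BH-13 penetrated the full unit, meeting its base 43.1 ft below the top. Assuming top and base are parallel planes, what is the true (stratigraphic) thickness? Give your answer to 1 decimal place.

Let the plane be z = a·x + b·y + c.
BH-12−BH-11: −167a − 69b = −45;  BH-13−BH-11: −180a − 187b = 73.
Solving gives a = 0.71519, b = −1.07879.
|∇z| = √(a²+b²) = 1.29433, so dip δ = arctan(1.29433) = 52.31°.
True thickness = vertical thickness × cos δ = 43.1 × cos 52.31° = 26.4 ft.

26.4 ft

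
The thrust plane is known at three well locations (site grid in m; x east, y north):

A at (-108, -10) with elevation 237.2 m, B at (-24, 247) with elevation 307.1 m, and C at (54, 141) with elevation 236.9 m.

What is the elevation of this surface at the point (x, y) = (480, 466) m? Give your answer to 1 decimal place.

207.9 m

Let the plane be z = a·x + b·y + c.
B−A: 84a + 257b = 69.9;  C−A: 162a + 151b = −0.3.
Solving gives a = −0.36725, b = 0.39202.
Then c = 237.2 − a·-108 − b·-10 = 201.46.
At (480, 466): z = −176.3 + 182.7 + 201.46 = 207.9 m.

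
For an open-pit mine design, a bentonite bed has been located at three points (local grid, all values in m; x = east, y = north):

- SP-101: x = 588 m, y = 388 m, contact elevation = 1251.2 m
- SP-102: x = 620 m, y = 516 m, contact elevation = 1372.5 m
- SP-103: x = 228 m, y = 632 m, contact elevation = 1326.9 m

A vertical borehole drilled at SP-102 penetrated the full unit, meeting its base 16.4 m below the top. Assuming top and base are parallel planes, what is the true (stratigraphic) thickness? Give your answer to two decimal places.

Two edge vectors: SP-101→SP-102 = (32, 128, 121.3), SP-101→SP-103 = (-360, 244, 75.7).
Normal n = (SP-101→SP-102) × (SP-101→SP-103) = (-19907.6, -46090.4, 53888).
So ∂z/∂x = −n_x/n_z = 0.36943 and ∂z/∂y = −n_y/n_z = 0.85530.
|∇z| = √(a²+b²) = 0.93167, so dip δ = arctan(0.93167) = 42.97°.
True thickness = vertical thickness × cos δ = 16.4 × cos 42.97° = 12.00 m.

12.00 m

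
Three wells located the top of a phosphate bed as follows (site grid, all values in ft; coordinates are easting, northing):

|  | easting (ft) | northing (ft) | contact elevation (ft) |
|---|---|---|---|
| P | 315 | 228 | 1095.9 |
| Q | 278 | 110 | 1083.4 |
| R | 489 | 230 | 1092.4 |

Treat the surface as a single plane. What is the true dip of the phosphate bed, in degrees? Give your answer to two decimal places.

Two edge vectors: P→Q = (-37, -118, -12.5), P→R = (174, 2, -3.5).
Normal n = (P→Q) × (P→R) = (438, -2304.5, 20458).
So ∂z/∂easting = −n_x/n_z = −0.02141 and ∂z/∂northing = −n_y/n_z = 0.11265.
Gradient magnitude |∇z| = √(a² + b²) = √(0.00046 + 0.01269) = 0.11466.
True dip = arctan(0.11466) = 6.54°, dipping toward S (azimuth ≈ 169°).

6.54°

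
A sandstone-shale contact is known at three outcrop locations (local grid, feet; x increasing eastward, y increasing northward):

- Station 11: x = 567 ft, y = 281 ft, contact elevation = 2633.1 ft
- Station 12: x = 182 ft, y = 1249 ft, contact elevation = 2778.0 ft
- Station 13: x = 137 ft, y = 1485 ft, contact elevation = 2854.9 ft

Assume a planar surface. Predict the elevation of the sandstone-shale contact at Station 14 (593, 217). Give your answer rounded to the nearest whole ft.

Two edge vectors: Station 11→Station 12 = (-385, 968, 144.9), Station 11→Station 13 = (-430, 1204, 221.8).
Normal n = (Station 11→Station 12) × (Station 11→Station 13) = (40242.8, 23086, -47300).
So ∂z/∂x = −n_x/n_z = 0.85080 and ∂z/∂y = −n_y/n_z = 0.48808.
Intercept c from Station 11: 2633.1 − 482.40 − 137.15 = 2013.55.
At (593, 217): z = 504.5 + 105.9 + 2013.55 = 2624.0 ft.

2624 ft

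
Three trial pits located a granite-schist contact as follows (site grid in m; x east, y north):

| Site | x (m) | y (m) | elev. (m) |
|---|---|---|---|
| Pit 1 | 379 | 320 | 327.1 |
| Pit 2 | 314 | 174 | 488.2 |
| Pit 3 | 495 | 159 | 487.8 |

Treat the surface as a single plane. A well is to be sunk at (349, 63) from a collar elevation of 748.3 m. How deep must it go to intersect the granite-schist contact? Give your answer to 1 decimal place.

Two edge vectors: Pit 1→Pit 2 = (-65, -146, 161.1), Pit 1→Pit 3 = (116, -161, 160.7).
Normal n = (Pit 1→Pit 2) × (Pit 1→Pit 3) = (2474.9, 29133.1, 27401).
So ∂z/∂x = −n_x/n_z = −0.09032 and ∂z/∂y = −n_y/n_z = −1.06321.
Intercept c from Pit 1: 327.1 + 34.23 + 340.23 = 701.56.
At (349, 63): z_contact = −31.52 − 66.98 + 701.56 = 603.06 m.
Depth below ground = 748.3 − 603.06 = 145.2 m.

145.2 m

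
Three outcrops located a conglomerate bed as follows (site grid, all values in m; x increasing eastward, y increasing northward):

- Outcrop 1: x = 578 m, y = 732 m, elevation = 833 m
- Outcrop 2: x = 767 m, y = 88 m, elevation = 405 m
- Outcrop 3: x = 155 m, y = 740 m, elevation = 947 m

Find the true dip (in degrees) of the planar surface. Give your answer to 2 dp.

32.74°

Let the plane be z = a·x + b·y + c.
Outcrop 2−Outcrop 1: 189a − 644b = −428;  Outcrop 3−Outcrop 1: −423a + 8b = 114.
Solving gives a = −0.25837, b = 0.58877.
Gradient magnitude |∇z| = √(a² + b²) = √(0.06675 + 0.34665) = 0.64297.
True dip = arctan(0.64297) = 32.74°, dipping toward SSE (azimuth ≈ 156°).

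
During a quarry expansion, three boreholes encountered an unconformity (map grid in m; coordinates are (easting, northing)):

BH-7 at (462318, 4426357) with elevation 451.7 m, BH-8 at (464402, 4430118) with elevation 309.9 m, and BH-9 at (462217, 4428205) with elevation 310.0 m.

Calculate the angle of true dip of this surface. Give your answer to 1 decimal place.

Two edge vectors: BH-7→BH-8 = (2084, 3761, -141.8), BH-7→BH-9 = (-101, 1848, -141.7).
Normal n = (BH-7→BH-8) × (BH-7→BH-9) = (-270887.3, 309624.6, 4231093).
So ∂z/∂E = −n_x/n_z = 0.06402 and ∂z/∂N = −n_y/n_z = −0.07318.
Gradient magnitude |∇z| = √(a² + b²) = √(0.00410 + 0.00536) = 0.09723.
True dip = arctan(0.09723) = 5.6°, dipping toward NW (azimuth ≈ 319°).

5.6°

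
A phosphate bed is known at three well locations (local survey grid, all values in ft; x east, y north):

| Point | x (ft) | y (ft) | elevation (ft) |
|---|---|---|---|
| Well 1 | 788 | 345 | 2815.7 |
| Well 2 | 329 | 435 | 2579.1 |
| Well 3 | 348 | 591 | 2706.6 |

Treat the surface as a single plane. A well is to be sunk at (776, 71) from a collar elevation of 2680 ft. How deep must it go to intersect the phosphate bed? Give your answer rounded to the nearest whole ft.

Let the plane be z = a·x + b·y + c.
Well 2−Well 1: −459a + 90b = −236.6;  Well 3−Well 1: −440a + 246b = −109.1.
Solving gives a = 0.65996, b = 0.73693.
Then c = 2815.7 − a·788 − b·345 = 2041.41.
At (776, 71): z_contact = 512.1 + 52.3 + 2041.41 = 2605.9 ft.
Depth below ground = 2680 − 2605.9 = 74 ft.

74 ft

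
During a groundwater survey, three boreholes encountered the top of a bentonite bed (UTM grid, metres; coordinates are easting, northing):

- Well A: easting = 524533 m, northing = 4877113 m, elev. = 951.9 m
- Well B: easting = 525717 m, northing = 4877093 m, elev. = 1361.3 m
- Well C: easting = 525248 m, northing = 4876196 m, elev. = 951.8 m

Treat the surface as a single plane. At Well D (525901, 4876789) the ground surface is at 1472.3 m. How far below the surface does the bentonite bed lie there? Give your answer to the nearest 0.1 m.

Two edge vectors: Well A→Well B = (1184, -20, 409.4), Well A→Well C = (715, -917, -0.1).
Normal n = (Well A→Well B) × (Well A→Well C) = (375421.8, 292839.4, -1071428).
So ∂z/∂easting = −n_x/n_z = 0.350393867 and ∂z/∂northing = −n_y/n_z = 0.273316919.
Intercept c from Well A: 951.9 − 183793.15 − 1332997.50 = −1515838.75.
At (525901, 4876789): z_contact = 184272.48 + 1332908.94 − 1515838.75 = 1342.68 m.
Depth below ground = 1472.3 − 1342.68 = 129.6 m.

129.6 m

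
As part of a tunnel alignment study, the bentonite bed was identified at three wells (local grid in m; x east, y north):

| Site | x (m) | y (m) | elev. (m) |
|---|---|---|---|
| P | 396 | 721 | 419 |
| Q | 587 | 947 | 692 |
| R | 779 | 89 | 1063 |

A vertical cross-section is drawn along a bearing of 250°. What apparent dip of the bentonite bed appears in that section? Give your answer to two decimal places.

54.69°

Let the plane be z = a·x + b·y + c.
Q−P: 191a + 226b = 273;  R−P: 383a − 632b = 644.
Solving gives a = 1.53462, b = −0.08899.
Unit vector along 250° is (sin 250°, cos 250°) = (-0.9397, -0.3420).
Slope in that direction = a·(-0.9397) + b·(-0.3420) = −1.41163.
Apparent dip = arctan|1.41163| = 54.69° (true dip is 57.0°, so apparent ≤ true as expected).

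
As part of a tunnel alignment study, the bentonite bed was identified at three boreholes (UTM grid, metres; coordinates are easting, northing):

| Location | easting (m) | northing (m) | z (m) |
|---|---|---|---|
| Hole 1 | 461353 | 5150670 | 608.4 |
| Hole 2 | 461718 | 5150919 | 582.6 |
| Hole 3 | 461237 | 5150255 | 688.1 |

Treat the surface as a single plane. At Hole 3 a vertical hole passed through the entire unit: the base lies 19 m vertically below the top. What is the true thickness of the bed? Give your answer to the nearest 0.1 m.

18.5 m

Let the plane be z = a·easting + b·northing + c.
Hole 2−Hole 1: 365a + 249b = −25.8;  Hole 3−Hole 1: −116a − 415b = 79.7.
Solving gives a = 0.07454, b = −0.21288.
|∇z| = √(a²+b²) = 0.22556, so dip δ = arctan(0.22556) = 12.71°.
True thickness = vertical thickness × cos δ = 19 × cos 12.71° = 18.5 m.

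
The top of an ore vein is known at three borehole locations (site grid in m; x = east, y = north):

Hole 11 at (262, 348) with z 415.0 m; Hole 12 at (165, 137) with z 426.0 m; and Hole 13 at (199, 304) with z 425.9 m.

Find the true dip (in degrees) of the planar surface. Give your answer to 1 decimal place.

11.6°

Two edge vectors: Hole 11→Hole 12 = (-97, -211, 11), Hole 11→Hole 13 = (-63, -44, 10.9).
Normal n = (Hole 11→Hole 12) × (Hole 11→Hole 13) = (-1815.9, 364.3, -9025).
So ∂z/∂x = −n_x/n_z = −0.20121 and ∂z/∂y = −n_y/n_z = 0.04037.
Gradient magnitude |∇z| = √(a² + b²) = √(0.04048 + 0.00163) = 0.20522.
True dip = arctan(0.20522) = 11.6°, dipping toward ESE (azimuth ≈ 101°).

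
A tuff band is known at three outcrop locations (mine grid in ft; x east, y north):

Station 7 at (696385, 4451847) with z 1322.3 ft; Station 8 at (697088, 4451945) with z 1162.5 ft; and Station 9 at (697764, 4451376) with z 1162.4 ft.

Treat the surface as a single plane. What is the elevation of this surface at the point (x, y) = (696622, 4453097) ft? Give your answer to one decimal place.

986.7 ft

Let the plane be z = a·x + b·y + c.
Station 8−Station 7: 703a + 98b = −159.8;  Station 9−Station 7: 1379a − 471b = −159.9.
Solving gives a = −0.195034906, b = −0.231535319.
Then c = 1322.3 − a·696385 − b·4451847 = 1167901.50.
At (696622, 4453097): z = −135865.6 − 1031049.2 + 1167901.50 = 986.7 ft.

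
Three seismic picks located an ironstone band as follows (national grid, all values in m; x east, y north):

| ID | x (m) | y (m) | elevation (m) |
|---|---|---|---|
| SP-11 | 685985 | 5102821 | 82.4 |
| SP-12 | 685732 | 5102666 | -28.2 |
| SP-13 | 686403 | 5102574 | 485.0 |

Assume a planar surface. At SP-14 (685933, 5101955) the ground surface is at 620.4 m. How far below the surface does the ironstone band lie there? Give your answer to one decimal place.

196.2 m

Two edge vectors: SP-11→SP-12 = (-253, -155, -110.6), SP-11→SP-13 = (418, -247, 402.6).
Normal n = (SP-11→SP-12) × (SP-11→SP-13) = (-89721.2, 55627, 127281).
So ∂z/∂x = −n_x/n_z = 0.704906467 and ∂z/∂y = −n_y/n_z = −0.437040878.
Intercept c from SP-11: 82.4 − 483555.26 + 2230141.37 = 1746668.51.
At (685933, 5101955): z_contact = 483518.61 − 2229762.89 + 1746668.51 = 424.22 m.
Depth below ground = 620.4 − 424.22 = 196.2 m.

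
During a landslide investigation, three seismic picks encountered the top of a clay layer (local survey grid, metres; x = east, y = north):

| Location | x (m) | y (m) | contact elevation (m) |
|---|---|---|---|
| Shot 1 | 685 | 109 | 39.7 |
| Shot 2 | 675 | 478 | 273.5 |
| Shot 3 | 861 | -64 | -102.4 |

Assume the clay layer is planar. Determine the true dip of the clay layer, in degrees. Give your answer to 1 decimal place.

Let the plane be z = a·x + b·y + c.
Shot 2−Shot 1: −10a + 369b = 233.8;  Shot 3−Shot 1: 176a − 173b = −142.1.
Solving gives a = −0.18963, b = 0.62847.
Gradient magnitude |∇z| = √(a² + b²) = √(0.03596 + 0.39497) = 0.65645.
True dip = arctan(0.65645) = 33.3°, dipping toward SSE (azimuth ≈ 163°).

33.3°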